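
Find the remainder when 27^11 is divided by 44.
27

Use repeated squaring. Binary(11) = 1011. Walk through the bits of the exponent 11 left-to-right: at each bit after the leading one, square the running value, then multiply by 27 if the bit is 1 (always reducing mod 44):
  bit 1 = 1 (leading): start with 27.
  bit 2 = 0: square 27^2 = 729 ≡ 25 (mod 44).
  bit 3 = 1: square 25^2 = 625 ≡ 9; bit is 1, so multiply 9·27 = 243 ≡ 23 (mod 44).
  bit 4 = 1: square 23^2 = 529 ≡ 1; bit is 1, so multiply 1·27 = 27 (mod 44).
Final value: 27^11 ≡ 27 (mod 44).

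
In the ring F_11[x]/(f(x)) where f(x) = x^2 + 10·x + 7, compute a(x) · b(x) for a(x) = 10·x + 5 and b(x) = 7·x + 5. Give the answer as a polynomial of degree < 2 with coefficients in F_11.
Multiply as integer polynomials: a · b = 70·x^2 + 85·x + 25. Reducing coefficients mod 11: a · b ≡ 4·x^2 + 8·x + 3. Now divide by f(x) = x^2 + 10·x + 7 in F_11[x], eliminating the leading term at each step:
  leading term 4·x^2: subtract (4)·f(x) = 4·x^2 + 7·x + 6, leaving x + 8 (coefficients mod 11)
The degree is now < 2, so this is the remainder. Hence a · b ≡ x + 8 in F_11[x]/(f).

Final answer: a · b ≡ x + 8 (mod f(x))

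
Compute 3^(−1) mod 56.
3^(−1) ≡ 19 (mod 56)

Apply the extended Euclidean algorithm to (56, 3), tracking rows (r, s, t) with s·56 + t·3 = r. Each division r_prev = q·r_cur + r_new produces the new row as (previous row) − q·(current row):
  row A: (56, 1, 0)   [1·56 + 0·3 = 56]
  row B: (3, 0, 1)   [0·56 + 1·3 = 3]
  56 = 18·3 + 2   → row C = row A − 18·row B = (2, 1, −18)   [check: 1·56 − 18·3 = 2]
  3 = 1·2 + 1   → row D = row B − 1·row C = (1, −1, 19)   [check: −1·56 + 19·3 = 1]
  2 = 2·1 + 0   → remainder 0, stop. gcd = 1 (last nonzero row D).
The gcd is 1, so 3 is invertible mod 56. The last nonzero row gives −1·56 + 19·3 = 1, so t = 19. So 3^(−1) ≡ 19 (mod 56). Verify: 3 · 19 = 57 ≡ 1 (mod 56). ✓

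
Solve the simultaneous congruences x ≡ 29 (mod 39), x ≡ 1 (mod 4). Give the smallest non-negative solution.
The moduli 39, 4 are pairwise coprime, so by the CRT there is a unique solution mod 39·4 = 156.
Solve by successive substitution. Start with x ≡ 29 (mod 39).
  Combine with x ≡ 1 (mod 4): write x = 29 + 39·t and require 29 + 39·t ≡ 1 (mod 4), i.e. 39·t ≡ 1 − 29 ≡ 0 (mod 4). Since 39^(−1) ≡ 3 (mod 4) (39 ≡ 3 (mod 4)), t ≡ 3·0 ≡ 0 (mod 4). So x ≡ 29 + 39·0 = 29 (mod 156).
Unique solution in [0, 156): x = 29.

Final answer: x ≡ 29 (mod 156); the representative in [0, 156) is 29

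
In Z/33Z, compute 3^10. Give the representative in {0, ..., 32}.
Use repeated squaring. Binary(10) = 1010. Walk through the bits of the exponent 10 left-to-right: at each bit after the leading one, square the running value, then multiply by 3 if the bit is 1 (always reducing mod 33):
  bit 1 = 1 (leading): start with 3.
  bit 2 = 0: square 3^2 = 9 (mod 33).
  bit 3 = 1: square 9^2 = 81 ≡ 15; bit is 1, so multiply 15·3 = 45 ≡ 12 (mod 33).
  bit 4 = 0: square 12^2 = 144 ≡ 12 (mod 33).
Final value: 3^10 ≡ 12 (mod 33).

Final answer: 12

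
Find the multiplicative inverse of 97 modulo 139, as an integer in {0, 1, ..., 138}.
97^(−1) ≡ 43 (mod 139)

Apply the extended Euclidean algorithm to (139, 97), tracking rows (r, s, t) with s·139 + t·97 = r. Each division r_prev = q·r_cur + r_new produces the new row as (previous row) − q·(current row):
  row A: (139, 1, 0)   [1·139 + 0·97 = 139]
  row B: (97, 0, 1)   [0·139 + 1·97 = 97]
  139 = 1·97 + 42   → row C = row A − 1·row B = (42, 1, −1)   [check: 1·139 − 1·97 = 42]
  97 = 2·42 + 13   → row D = row B − 2·row C = (13, −2, 3)   [check: −2·139 + 3·97 = 13]
  42 = 3·13 + 3   → row E = row C − 3·row D = (3, 7, −10)   [check: 7·139 − 10·97 = 3]
  13 = 4·3 + 1   → row F = row D − 4·row E = (1, −30, 43)   [check: −30·139 + 43·97 = 1]
  3 = 3·1 + 0   → remainder 0, stop. gcd = 1 (last nonzero row F).
The gcd is 1, so 97 is invertible mod 139. The last nonzero row gives −30·139 + 43·97 = 1, so t = 43. So 97^(−1) ≡ 43 (mod 139). Verify: 97 · 43 = 4171 ≡ 1 (mod 139). ✓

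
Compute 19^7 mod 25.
Use repeated squaring. Binary(7) = 111. Walk through the bits of the exponent 7 left-to-right: at each bit after the leading one, square the running value, then multiply by 19 if the bit is 1 (always reducing mod 25):
  bit 1 = 1 (leading): start with 19.
  bit 2 = 1: square 19^2 = 361 ≡ 11; bit is 1, so multiply 11·19 = 209 ≡ 9 (mod 25).
  bit 3 = 1: square 9^2 = 81 ≡ 6; bit is 1, so multiply 6·19 = 114 ≡ 14 (mod 25).
Final value: 19^7 ≡ 14 (mod 25).

Final answer: 14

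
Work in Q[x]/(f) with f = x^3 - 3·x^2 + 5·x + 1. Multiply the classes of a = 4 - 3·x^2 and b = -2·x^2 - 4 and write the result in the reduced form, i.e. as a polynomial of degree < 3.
a · b ≡ 28·x^2 - 96·x - 34 (mod f(x))

First multiply in Q[x] without reducing: a · b = 6·x^4 + 4·x^2 - 16. Now divide by f(x) = x^3 - 3·x^2 + 5·x + 1, eliminating the leading term at each step:
  leading term 6·x^4: subtract (6·x)·f(x) = 6·x^4 - 18·x^3 + 30·x^2 + 6·x, leaving 18·x^3 - 26·x^2 - 6·x - 16
  leading term 18·x^3: subtract (18)·f(x) = 18·x^3 - 54·x^2 + 90·x + 18, leaving 28·x^2 - 96·x - 34
The degree is now < 3, so this is the remainder. Hence a · b ≡ 28·x^2 - 96·x - 34 in Q[x]/(f).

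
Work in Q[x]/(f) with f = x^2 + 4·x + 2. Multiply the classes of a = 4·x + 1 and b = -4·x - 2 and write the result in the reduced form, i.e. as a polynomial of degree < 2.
First multiply in Q[x] without reducing: a · b = -16·x^2 - 12·x - 2. Now divide by f(x) = x^2 + 4·x + 2, eliminating the leading term at each step:
  leading term -16·x^2: subtract (-16)·f(x) = -16·x^2 - 64·x - 32, leaving 52·x + 30
The degree is now < 2, so this is the remainder. Hence a · b ≡ 52·x + 30 in Q[x]/(f).

Final answer: a · b ≡ 52·x + 30 (mod f(x))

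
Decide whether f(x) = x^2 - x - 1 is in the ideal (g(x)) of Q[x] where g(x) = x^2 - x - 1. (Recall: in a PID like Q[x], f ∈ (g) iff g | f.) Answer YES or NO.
In Q[x] the ideal (g) consists of all multiples of g, so f ∈ (g) iff g | f, i.e. iff the remainder of f on division by g is 0. Divide f by g (g is monic, so eliminate the leading term of the running remainder at each step):
  leading term x^2: subtract (1)·g(x) = x^2 - x - 1, leaving 0
The remainder is 0, so f(x) = g(x) · h(x) with h(x) = 1. Hence g | f, i.e. f ∈ (g).

Final answer: YES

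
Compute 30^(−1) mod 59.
30^(−1) ≡ 2 (mod 59)

Apply the extended Euclidean algorithm to (59, 30), tracking rows (r, s, t) with s·59 + t·30 = r. Each division r_prev = q·r_cur + r_new produces the new row as (previous row) − q·(current row):
  row A: (59, 1, 0)   [1·59 + 0·30 = 59]
  row B: (30, 0, 1)   [0·59 + 1·30 = 30]
  59 = 1·30 + 29   → row C = row A − 1·row B = (29, 1, −1)   [check: 1·59 − 1·30 = 29]
  30 = 1·29 + 1   → row D = row B − 1·row C = (1, −1, 2)   [check: −1·59 + 2·30 = 1]
  29 = 29·1 + 0   → remainder 0, stop. gcd = 1 (last nonzero row D).
The gcd is 1, so 30 is invertible mod 59. The last nonzero row gives −1·59 + 2·30 = 1, so t = 2. So 30^(−1) ≡ 2 (mod 59). Verify: 30 · 2 = 60 ≡ 1 (mod 59). ✓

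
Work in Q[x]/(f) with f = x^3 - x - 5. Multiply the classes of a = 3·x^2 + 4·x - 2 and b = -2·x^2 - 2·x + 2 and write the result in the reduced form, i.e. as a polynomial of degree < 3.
First multiply in Q[x] without reducing: a · b = -6·x^4 - 14·x^3 + 2·x^2 + 12·x - 4. Now divide by f(x) = x^3 - x - 5, eliminating the leading term at each step:
  leading term -6·x^4: subtract (-6·x)·f(x) = -6·x^4 + 6·x^2 + 30·x, leaving -14·x^3 - 4·x^2 - 18·x - 4
  leading term -14·x^3: subtract (-14)·f(x) = -14·x^3 + 14·x + 70, leaving -4·x^2 - 32·x - 74
The degree is now < 3, so this is the remainder. Hence a · b ≡ -4·x^2 - 32·x - 74 in Q[x]/(f).

Final answer: a · b ≡ -4·x^2 - 32·x - 74 (mod f(x))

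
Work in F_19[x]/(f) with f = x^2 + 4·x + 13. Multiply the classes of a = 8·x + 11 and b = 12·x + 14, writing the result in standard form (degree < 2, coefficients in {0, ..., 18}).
Multiply as integer polynomials: a · b = 96·x^2 + 244·x + 154. Reducing coefficients mod 19: a · b ≡ x^2 + 16·x + 2. Now divide by f(x) = x^2 + 4·x + 13 in F_19[x], eliminating the leading term at each step:
  leading term x^2: subtract (1)·f(x) = x^2 + 4·x + 13, leaving 12·x + 8 (coefficients mod 19)
The degree is now < 2, so this is the remainder. Hence a · b ≡ 12·x + 8 in F_19[x]/(f).

Final answer: a · b ≡ 12·x + 8 (mod f(x))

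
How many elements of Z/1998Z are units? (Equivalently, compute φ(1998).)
Z/1998Z has φ(1998) = 648 units

An element a ∈ Z/1998Z is a unit iff gcd(a, 1998) = 1, so the number of units is φ(1998). φ is multiplicative, with φ(p^e) = p^e − p^(e−1). Factorise 1998 = 2 · 3^3 · 37. Then
  φ(1998) = (2 − 1) · (3^3 − 3^2) · (37 − 1) = 1 · 18 · 36 = 648.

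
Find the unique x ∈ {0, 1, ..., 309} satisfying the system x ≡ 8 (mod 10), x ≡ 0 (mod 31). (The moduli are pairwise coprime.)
The moduli 10, 31 are pairwise coprime, so by the CRT there is a unique solution mod 10·31 = 310.
Solve by successive substitution. Start with x ≡ 8 (mod 10).
  Combine with x ≡ 0 (mod 31): write x = 8 + 10·t and require 8 + 10·t ≡ 0 (mod 31), i.e. 10·t ≡ 0 − 8 ≡ 23 (mod 31). Since 10^(−1) ≡ 28 (mod 31), t ≡ 28·23 ≡ 24 (mod 31). So x ≡ 8 + 10·24 = 248 (mod 310).
Unique solution in [0, 310): x = 248.

Final answer: x ≡ 248 (mod 310); the representative in [0, 310) is 248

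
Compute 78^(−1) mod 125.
Apply the extended Euclidean algorithm to (125, 78), tracking rows (r, s, t) with s·125 + t·78 = r. Each division r_prev = q·r_cur + r_new produces the new row as (previous row) − q·(current row):
  row A: (125, 1, 0)   [1·125 + 0·78 = 125]
  row B: (78, 0, 1)   [0·125 + 1·78 = 78]
  125 = 1·78 + 47   → row C = row A − 1·row B = (47, 1, −1)   [check: 1·125 − 1·78 = 47]
  78 = 1·47 + 31   → row D = row B − 1·row C = (31, −1, 2)   [check: −1·125 + 2·78 = 31]
  47 = 1·31 + 16   → row E = row C − 1·row D = (16, 2, −3)   [check: 2·125 − 3·78 = 16]
  31 = 1·16 + 15   → row F = row D − 1·row E = (15, −3, 5)   [check: −3·125 + 5·78 = 15]
  16 = 1·15 + 1   → row G = row E − 1·row F = (1, 5, −8)   [check: 5·125 − 8·78 = 1]
  15 = 15·1 + 0   → remainder 0, stop. gcd = 1 (last nonzero row G).
The gcd is 1, so 78 is invertible mod 125. The last nonzero row gives 5·125 − 8·78 = 1, so t = −8. So 78^(−1) ≡ −8 ≡ 117 (mod 125). Verify: 78 · 117 = 9126 ≡ 1 (mod 125). ✓

Final answer: 78^(−1) ≡ 117 (mod 125)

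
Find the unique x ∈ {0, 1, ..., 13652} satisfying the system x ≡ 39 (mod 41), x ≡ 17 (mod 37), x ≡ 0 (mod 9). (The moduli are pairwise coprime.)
x ≡ 12708 (mod 13653); the representative in [0, 13653) is 12708

The moduli 41, 37, 9 are pairwise coprime, so by the CRT there is a unique solution mod 41·37·9 = 13653.
Solve by successive substitution. Start with x ≡ 39 (mod 41).
  Combine with x ≡ 17 (mod 37): write x = 39 + 41·t and require 39 + 41·t ≡ 17 (mod 37), i.e. 41·t ≡ 17 − 39 ≡ 15 (mod 37). Since 41^(−1) ≡ 28 (mod 37) (41 ≡ 4 (mod 37)), t ≡ 28·15 ≡ 13 (mod 37). So x ≡ 39 + 41·13 = 572 (mod 1517).
  Combine with x ≡ 0 (mod 9): write x = 572 + 1517·t and require 572 + 1517·t ≡ 0 (mod 9), i.e. 1517·t ≡ 0 − 572 ≡ 4 (mod 9). Since 1517^(−1) ≡ 2 (mod 9) (1517 ≡ 5 (mod 9)), t ≡ 2·4 ≡ 8 (mod 9). So x ≡ 572 + 1517·8 = 12708 (mod 13653).
Unique solution in [0, 13653): x = 12708.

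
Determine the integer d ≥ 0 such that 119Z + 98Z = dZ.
In the PID Z, (a, b) is generated by gcd(a, b). Compute gcd(119, 98) with the extended Euclidean algorithm, tracking rows (r, s, t) with s·119 + t·98 = r:
  row A: (119, 1, 0)   [1·119 + 0·98 = 119]
  row B: (98, 0, 1)   [0·119 + 1·98 = 98]
  119 = 1·98 + 21   → row C = row A − 1·row B = (21, 1, −1)   [check: 1·119 − 1·98 = 21]
  98 = 4·21 + 14   → row D = row B − 4·row C = (14, −4, 5)   [check: −4·119 + 5·98 = 14]
  21 = 1·14 + 7   → row E = row C − 1·row D = (7, 5, −6)   [check: 5·119 − 6·98 = 7]
  14 = 2·7 + 0   → remainder 0, stop. gcd = 7 (last nonzero row E).
So gcd(119, 98) = 7, with Bézout identity 5·119 − 6·98 = 7. Containment (⊇): the Bézout identity exhibits 7 as an element of (119, 98), giving (7) ⊆ (119, 98). Containment (⊆): since 7 | 119 and 7 | 98 (119 = 7·17, 98 = 7·14), every Z-linear combination of 119 and 98 is divisible by 7, so (119, 98) ⊆ (7). Therefore (119, 98) = (7), d = 7.

Final answer: (119, 98) = (7); d = 7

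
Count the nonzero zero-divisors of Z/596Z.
Z/596Z has 299 nonzero zero-divisors

In Z/596Z each nonzero element is either a unit (gcd with 596 is 1) or a zero-divisor (gcd > 1). The number of units is φ(596): factorise 596 = 2^2 · 149, so φ(596) = (2^2 − 2^1) · (149 − 1) = 2 · 148 = 296. The nonzero elements number 596 − 1 = 595. Hence the nonzero zero-divisors number 595 − 296 = 299.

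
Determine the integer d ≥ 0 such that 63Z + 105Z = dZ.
In the PID Z, (a, b) is generated by gcd(a, b). Compute gcd(105, 63) with the extended Euclidean algorithm, tracking rows (r, s, t) with s·105 + t·63 = r:
  row A: (105, 1, 0)   [1·105 + 0·63 = 105]
  row B: (63, 0, 1)   [0·105 + 1·63 = 63]
  105 = 1·63 + 42   → row C = row A − 1·row B = (42, 1, −1)   [check: 1·105 − 1·63 = 42]
  63 = 1·42 + 21   → row D = row B − 1·row C = (21, −1, 2)   [check: −1·105 + 2·63 = 21]
  42 = 2·21 + 0   → remainder 0, stop. gcd = 21 (last nonzero row D).
So gcd(63, 105) = 21, with Bézout identity −1·105 + 2·63 = 21. Containment (⊇): the Bézout identity exhibits 21 as an element of (63, 105), giving (21) ⊆ (63, 105). Containment (⊆): since 21 | 63 and 21 | 105 (63 = 21·3, 105 = 21·5), every Z-linear combination of 63 and 105 is divisible by 21, so (63, 105) ⊆ (21). Therefore (63, 105) = (21), d = 21.

Final answer: (63, 105) = (21); d = 21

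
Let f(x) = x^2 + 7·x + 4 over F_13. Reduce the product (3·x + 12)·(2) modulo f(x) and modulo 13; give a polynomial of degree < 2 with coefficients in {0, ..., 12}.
Multiply as integer polynomials: a · b = 6·x + 24. Reducing coefficients mod 13: a · b ≡ 6·x + 11. This already has degree < 2, so no reduction by f is needed. Hence a · b ≡ 6·x + 11 in F_13[x]/(f).

Final answer: a · b ≡ 6·x + 11 (mod f(x))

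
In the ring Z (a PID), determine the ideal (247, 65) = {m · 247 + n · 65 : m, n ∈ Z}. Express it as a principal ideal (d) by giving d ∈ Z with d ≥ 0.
In the PID Z, (a, b) is generated by gcd(a, b). Compute gcd(247, 65) with the extended Euclidean algorithm, tracking rows (r, s, t) with s·247 + t·65 = r:
  row A: (247, 1, 0)   [1·247 + 0·65 = 247]
  row B: (65, 0, 1)   [0·247 + 1·65 = 65]
  247 = 3·65 + 52   → row C = row A − 3·row B = (52, 1, −3)   [check: 1·247 − 3·65 = 52]
  65 = 1·52 + 13   → row D = row B − 1·row C = (13, −1, 4)   [check: −1·247 + 4·65 = 13]
  52 = 4·13 + 0   → remainder 0, stop. gcd = 13 (last nonzero row D).
So gcd(247, 65) = 13, with Bézout identity −1·247 + 4·65 = 13. Containment (⊇): the Bézout identity exhibits 13 as an element of (247, 65), giving (13) ⊆ (247, 65). Containment (⊆): since 13 | 247 and 13 | 65 (247 = 13·19, 65 = 13·5), every Z-linear combination of 247 and 65 is divisible by 13, so (247, 65) ⊆ (13). Therefore (247, 65) = (13), d = 13.

Final answer: (247, 65) = (13); d = 13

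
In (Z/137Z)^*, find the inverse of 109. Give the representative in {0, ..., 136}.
Apply the extended Euclidean algorithm to (137, 109), tracking rows (r, s, t) with s·137 + t·109 = r. Each division r_prev = q·r_cur + r_new produces the new row as (previous row) − q·(current row):
  row A: (137, 1, 0)   [1·137 + 0·109 = 137]
  row B: (109, 0, 1)   [0·137 + 1·109 = 109]
  137 = 1·109 + 28   → row C = row A − 1·row B = (28, 1, −1)   [check: 1·137 − 1·109 = 28]
  109 = 3·28 + 25   → row D = row B − 3·row C = (25, −3, 4)   [check: −3·137 + 4·109 = 25]
  28 = 1·25 + 3   → row E = row C − 1·row D = (3, 4, −5)   [check: 4·137 − 5·109 = 3]
  25 = 8·3 + 1   → row F = row D − 8·row E = (1, −35, 44)   [check: −35·137 + 44·109 = 1]
  3 = 3·1 + 0   → remainder 0, stop. gcd = 1 (last nonzero row F).
The gcd is 1, so 109 is invertible mod 137. The last nonzero row gives −35·137 + 44·109 = 1, so t = 44. So 109^(−1) ≡ 44 (mod 137). Verify: 109 · 44 = 4796 ≡ 1 (mod 137). ✓

Final answer: 109^(−1) ≡ 44 (mod 137)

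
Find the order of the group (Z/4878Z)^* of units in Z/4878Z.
(Z/4878Z)^* consists of the classes a with gcd(a, 4878) = 1, so its order is φ(4878). φ is multiplicative, with φ(p^e) = p^e − p^(e−1). Factorise 4878 = 2 · 3^2 · 271. Then
  φ(4878) = (2 − 1) · (3^2 − 3^1) · (271 − 1) = 1 · 6 · 270 = 1620.
Thus |(Z/4878Z)^*| = 1620.

Final answer: |(Z/4878Z)^*| = 1620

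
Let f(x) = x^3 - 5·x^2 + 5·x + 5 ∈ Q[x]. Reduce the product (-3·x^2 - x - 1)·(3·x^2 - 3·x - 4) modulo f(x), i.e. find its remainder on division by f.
First multiply in Q[x] without reducing: a · b = -9·x^4 + 6·x^3 + 12·x^2 + 7·x + 4. Now divide by f(x) = x^3 - 5·x^2 + 5·x + 5, eliminating the leading term at each step:
  leading term -9·x^4: subtract (-9·x)·f(x) = -9·x^4 + 45·x^3 - 45·x^2 - 45·x, leaving -39·x^3 + 57·x^2 + 52·x + 4
  leading term -39·x^3: subtract (-39)·f(x) = -39·x^3 + 195·x^2 - 195·x - 195, leaving -138·x^2 + 247·x + 199
The degree is now < 3, so this is the remainder. Hence a · b ≡ -138·x^2 + 247·x + 199 in Q[x]/(f).

Final answer: a · b ≡ -138·x^2 + 247·x + 199 (mod f(x))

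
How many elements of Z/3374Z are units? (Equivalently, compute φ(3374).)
An element a ∈ Z/3374Z is a unit iff gcd(a, 3374) = 1, so the number of units is φ(3374). φ is multiplicative, with φ(p^e) = p^e − p^(e−1). Factorise 3374 = 2 · 7 · 241. Then
  φ(3374) = (2 − 1) · (7 − 1) · (241 − 1) = 1 · 6 · 240 = 1440.

Final answer: Z/3374Z has φ(3374) = 1440 units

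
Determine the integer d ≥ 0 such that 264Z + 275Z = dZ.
(264, 275) = (11); d = 11

In the PID Z, (a, b) is generated by gcd(a, b). Compute gcd(275, 264) with the extended Euclidean algorithm, tracking rows (r, s, t) with s·275 + t·264 = r:
  row A: (275, 1, 0)   [1·275 + 0·264 = 275]
  row B: (264, 0, 1)   [0·275 + 1·264 = 264]
  275 = 1·264 + 11   → row C = row A − 1·row B = (11, 1, −1)   [check: 1·275 − 1·264 = 11]
  264 = 24·11 + 0   → remainder 0, stop. gcd = 11 (last nonzero row C).
So gcd(264, 275) = 11, with Bézout identity 1·275 − 1·264 = 11. Containment (⊇): the Bézout identity exhibits 11 as an element of (264, 275), giving (11) ⊆ (264, 275). Containment (⊆): since 11 | 264 and 11 | 275 (264 = 11·24, 275 = 11·25), every Z-linear combination of 264 and 275 is divisible by 11, so (264, 275) ⊆ (11). Therefore (264, 275) = (11), d = 11.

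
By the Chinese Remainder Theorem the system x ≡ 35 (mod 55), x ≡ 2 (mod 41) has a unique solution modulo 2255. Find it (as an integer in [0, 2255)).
x ≡ 1355 (mod 2255); the representative in [0, 2255) is 1355

The moduli 55, 41 are pairwise coprime, so by the CRT there is a unique solution mod 55·41 = 2255.
Solve by successive substitution. Start with x ≡ 35 (mod 55).
  Combine with x ≡ 2 (mod 41): write x = 35 + 55·t and require 35 + 55·t ≡ 2 (mod 41), i.e. 55·t ≡ 2 − 35 ≡ 8 (mod 41). Since 55^(−1) ≡ 3 (mod 41) (55 ≡ 14 (mod 41)), t ≡ 3·8 ≡ 24 (mod 41). So x ≡ 35 + 55·24 = 1355 (mod 2255).
Unique solution in [0, 2255): x = 1355.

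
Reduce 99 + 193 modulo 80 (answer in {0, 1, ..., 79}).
Reduce the summands first: 99 ≡ 19, 193 ≡ 33 (mod 80), so 99 + 193 ≡ 19 + 33 (mod 80). 19 + 33 = 52; 52 = 0·80 + 52, so (99 + 193) mod 80 = 52.

Final answer: 52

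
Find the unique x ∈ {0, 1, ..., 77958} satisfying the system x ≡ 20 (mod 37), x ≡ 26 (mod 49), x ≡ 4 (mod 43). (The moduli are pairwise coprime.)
x ≡ 11786 (mod 77959); the representative in [0, 77959) is 11786

The moduli 37, 49, 43 are pairwise coprime, so by the CRT there is a unique solution mod 37·49·43 = 77959.
Solve by successive substitution. Start with x ≡ 20 (mod 37).
  Combine with x ≡ 26 (mod 49): write x = 20 + 37·t and require 20 + 37·t ≡ 26 (mod 49), i.e. 37·t ≡ 26 − 20 ≡ 6 (mod 49). Since 37^(−1) ≡ 4 (mod 49), t ≡ 4·6 ≡ 24 (mod 49). So x ≡ 20 + 37·24 = 908 (mod 1813).
  Combine with x ≡ 4 (mod 43): write x = 908 + 1813·t and require 908 + 1813·t ≡ 4 (mod 43), i.e. 1813·t ≡ 4 − 908 ≡ 42 (mod 43). Since 1813^(−1) ≡ 37 (mod 43) (1813 ≡ 7 (mod 43)), t ≡ 37·42 ≡ 6 (mod 43). So x ≡ 908 + 1813·6 = 11786 (mod 77959).
Unique solution in [0, 77959): x = 11786.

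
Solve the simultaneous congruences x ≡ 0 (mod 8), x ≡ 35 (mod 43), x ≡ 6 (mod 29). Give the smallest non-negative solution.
x ≡ 3776 (mod 9976); the representative in [0, 9976) is 3776

The moduli 8, 43, 29 are pairwise coprime, so by the CRT there is a unique solution mod 8·43·29 = 9976.
Solve by successive substitution. Start with x ≡ 0 (mod 8).
  Combine with x ≡ 35 (mod 43): write x = 8·t and require 8·t ≡ 35 (mod 43). Since 8^(−1) ≡ 27 (mod 43), t ≡ 27·35 ≡ 42 (mod 43). So x ≡ 8·42 = 336 (mod 344).
  Combine with x ≡ 6 (mod 29): write x = 336 + 344·t and require 336 + 344·t ≡ 6 (mod 29), i.e. 344·t ≡ 6 − 336 ≡ 18 (mod 29). Since 344^(−1) ≡ 7 (mod 29) (344 ≡ 25 (mod 29)), t ≡ 7·18 ≡ 10 (mod 29). So x ≡ 336 + 344·10 = 3776 (mod 9976).
Unique solution in [0, 9976): x = 3776.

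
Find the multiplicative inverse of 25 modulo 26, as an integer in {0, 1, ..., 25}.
25^(−1) ≡ 25 (mod 26)

Apply the extended Euclidean algorithm to (26, 25), tracking rows (r, s, t) with s·26 + t·25 = r. Each division r_prev = q·r_cur + r_new produces the new row as (previous row) − q·(current row):
  row A: (26, 1, 0)   [1·26 + 0·25 = 26]
  row B: (25, 0, 1)   [0·26 + 1·25 = 25]
  26 = 1·25 + 1   → row C = row A − 1·row B = (1, 1, −1)   [check: 1·26 − 1·25 = 1]
  25 = 25·1 + 0   → remainder 0, stop. gcd = 1 (last nonzero row C).
The gcd is 1, so 25 is invertible mod 26. The last nonzero row gives 1·26 − 1·25 = 1, so t = −1. So 25^(−1) ≡ −1 ≡ 25 (mod 26). Verify: 25 · 25 = 625 ≡ 1 (mod 26). ✓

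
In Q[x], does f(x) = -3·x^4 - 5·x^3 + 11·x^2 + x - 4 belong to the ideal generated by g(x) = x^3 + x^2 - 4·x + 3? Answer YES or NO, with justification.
NO

In Q[x] the ideal (g) consists of all multiples of g, so f ∈ (g) iff g | f, i.e. iff the remainder of f on division by g is 0. Divide f by g (g is monic, so eliminate the leading term of the running remainder at each step):
  leading term -3·x^4: subtract (-3·x)·g(x) = -3·x^4 - 3·x^3 + 12·x^2 - 9·x, leaving -2·x^3 - x^2 + 10·x - 4
  leading term -2·x^3: subtract (-2)·g(x) = -2·x^3 - 2·x^2 + 8·x - 6, leaving x^2 + 2·x + 2
The remainder r(x) = x^2 + 2·x + 2 ≠ 0 (and deg r < deg g), so g ∤ f, i.e. f ∉ (g).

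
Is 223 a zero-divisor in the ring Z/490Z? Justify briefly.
NO

gcd(223, 490) = 1, so 223 is a unit in Z/490Z (it has a multiplicative inverse). A unit cannot be a zero-divisor: if 223·b ≡ 0 then multiplying both sides by 223^(−1) gives b ≡ 0. So 223 is not a zero-divisor.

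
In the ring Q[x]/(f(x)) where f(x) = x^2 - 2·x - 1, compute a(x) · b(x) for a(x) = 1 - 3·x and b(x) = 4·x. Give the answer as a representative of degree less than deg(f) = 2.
First multiply in Q[x] without reducing: a · b = -12·x^2 + 4·x. Now divide by f(x) = x^2 - 2·x - 1, eliminating the leading term at each step:
  leading term -12·x^2: subtract (-12)·f(x) = -12·x^2 + 24·x + 12, leaving -20·x - 12
The degree is now < 2, so this is the remainder. Hence a · b ≡ -20·x - 12 in Q[x]/(f).

Final answer: a · b ≡ -20·x - 12 (mod f(x))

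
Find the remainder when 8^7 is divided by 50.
Use repeated squaring. Binary(7) = 111. Walk through the bits of the exponent 7 left-to-right: at each bit after the leading one, square the running value, then multiply by 8 if the bit is 1 (always reducing mod 50):
  bit 1 = 1 (leading): start with 8.
  bit 2 = 1: square 8^2 = 64 ≡ 14; bit is 1, so multiply 14·8 = 112 ≡ 12 (mod 50).
  bit 3 = 1: square 12^2 = 144 ≡ 44; bit is 1, so multiply 44·8 = 352 ≡ 2 (mod 50).
Final value: 8^7 ≡ 2 (mod 50).

Final answer: 2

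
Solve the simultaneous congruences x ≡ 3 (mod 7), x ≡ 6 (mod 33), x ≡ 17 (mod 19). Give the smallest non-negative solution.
The moduli 7, 33, 19 are pairwise coprime, so by the CRT there is a unique solution mod 7·33·19 = 4389.
Solve by successive substitution. Start with x ≡ 3 (mod 7).
  Combine with x ≡ 6 (mod 33): write x = 3 + 7·t and require 3 + 7·t ≡ 6 (mod 33), i.e. 7·t ≡ 6 − 3 ≡ 3 (mod 33). Since 7^(−1) ≡ 19 (mod 33), t ≡ 19·3 ≡ 24 (mod 33). So x ≡ 3 + 7·24 = 171 (mod 231).
  Combine with x ≡ 17 (mod 19): write x = 171 + 231·t and require 171 + 231·t ≡ 17 (mod 19), i.e. 231·t ≡ 17 − 171 ≡ 17 (mod 19). Since 231^(−1) ≡ 13 (mod 19) (231 ≡ 3 (mod 19)), t ≡ 13·17 ≡ 12 (mod 19). So x ≡ 171 + 231·12 = 2943 (mod 4389).
Unique solution in [0, 4389): x = 2943.

Final answer: x ≡ 2943 (mod 4389); the representative in [0, 4389) is 2943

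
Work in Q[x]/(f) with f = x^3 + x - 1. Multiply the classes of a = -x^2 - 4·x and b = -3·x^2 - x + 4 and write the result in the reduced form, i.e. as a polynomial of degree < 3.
First multiply in Q[x] without reducing: a · b = 3·x^4 + 13·x^3 - 16·x. Now divide by f(x) = x^3 + x - 1, eliminating the leading term at each step:
  leading term 3·x^4: subtract (3·x)·f(x) = 3·x^4 + 3·x^2 - 3·x, leaving 13·x^3 - 3·x^2 - 13·x
  leading term 13·x^3: subtract (13)·f(x) = 13·x^3 + 13·x - 13, leaving -3·x^2 - 26·x + 13
The degree is now < 3, so this is the remainder. Hence a · b ≡ -3·x^2 - 26·x + 13 in Q[x]/(f).

Final answer: a · b ≡ -3·x^2 - 26·x + 13 (mod f(x))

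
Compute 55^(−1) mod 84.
Apply the extended Euclidean algorithm to (84, 55), tracking rows (r, s, t) with s·84 + t·55 = r. Each division r_prev = q·r_cur + r_new produces the new row as (previous row) − q·(current row):
  row A: (84, 1, 0)   [1·84 + 0·55 = 84]
  row B: (55, 0, 1)   [0·84 + 1·55 = 55]
  84 = 1·55 + 29   → row C = row A − 1·row B = (29, 1, −1)   [check: 1·84 − 1·55 = 29]
  55 = 1·29 + 26   → row D = row B − 1·row C = (26, −1, 2)   [check: −1·84 + 2·55 = 26]
  29 = 1·26 + 3   → row E = row C − 1·row D = (3, 2, −3)   [check: 2·84 − 3·55 = 3]
  26 = 8·3 + 2   → row F = row D − 8·row E = (2, −17, 26)   [check: −17·84 + 26·55 = 2]
  3 = 1·2 + 1   → row G = row E − 1·row F = (1, 19, −29)   [check: 19·84 − 29·55 = 1]
  2 = 2·1 + 0   → remainder 0, stop. gcd = 1 (last nonzero row G).
The gcd is 1, so 55 is invertible mod 84. The last nonzero row gives 19·84 − 29·55 = 1, so t = −29. So 55^(−1) ≡ −29 ≡ 55 (mod 84). Verify: 55 · 55 = 3025 ≡ 1 (mod 84). ✓

Final answer: 55^(−1) ≡ 55 (mod 84)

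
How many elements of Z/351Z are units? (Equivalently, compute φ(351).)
An element a ∈ Z/351Z is a unit iff gcd(a, 351) = 1, so the number of units is φ(351). φ is multiplicative, with φ(p^e) = p^e − p^(e−1). Factorise 351 = 3^3 · 13. Then
  φ(351) = (3^3 − 3^2) · (13 − 1) = 18 · 12 = 216.

Final answer: Z/351Z has φ(351) = 216 units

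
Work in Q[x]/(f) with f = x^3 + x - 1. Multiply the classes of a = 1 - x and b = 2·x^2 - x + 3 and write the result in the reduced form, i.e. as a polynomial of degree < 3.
First multiply in Q[x] without reducing: a · b = -2·x^3 + 3·x^2 - 4·x + 3. Now divide by f(x) = x^3 + x - 1, eliminating the leading term at each step:
  leading term -2·x^3: subtract (-2)·f(x) = -2·x^3 - 2·x + 2, leaving 3·x^2 - 2·x + 1
The degree is now < 3, so this is the remainder. Hence a · b ≡ 3·x^2 - 2·x + 1 in Q[x]/(f).

Final answer: a · b ≡ 3·x^2 - 2·x + 1 (mod f(x))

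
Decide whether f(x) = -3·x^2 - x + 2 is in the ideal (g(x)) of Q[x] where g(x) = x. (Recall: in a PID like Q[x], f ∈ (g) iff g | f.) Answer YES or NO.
NO

In Q[x] the ideal (g) consists of all multiples of g, so f ∈ (g) iff g | f, i.e. iff the remainder of f on division by g is 0. Divide f by g (g is monic, so eliminate the leading term of the running remainder at each step):
  leading term -3·x^2: subtract (-3·x)·g(x) = -3·x^2, leaving 2 - x
  leading term -x: subtract (-1)·g(x) = -x, leaving 2
The remainder r(x) = 2 ≠ 0 (and deg r < deg g), so g ∤ f, i.e. f ∉ (g).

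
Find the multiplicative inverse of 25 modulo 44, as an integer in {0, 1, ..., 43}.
25^(−1) ≡ 37 (mod 44)

Apply the extended Euclidean algorithm to (44, 25), tracking rows (r, s, t) with s·44 + t·25 = r. Each division r_prev = q·r_cur + r_new produces the new row as (previous row) − q·(current row):
  row A: (44, 1, 0)   [1·44 + 0·25 = 44]
  row B: (25, 0, 1)   [0·44 + 1·25 = 25]
  44 = 1·25 + 19   → row C = row A − 1·row B = (19, 1, −1)   [check: 1·44 − 1·25 = 19]
  25 = 1·19 + 6   → row D = row B − 1·row C = (6, −1, 2)   [check: −1·44 + 2·25 = 6]
  19 = 3·6 + 1   → row E = row C − 3·row D = (1, 4, −7)   [check: 4·44 − 7·25 = 1]
  6 = 6·1 + 0   → remainder 0, stop. gcd = 1 (last nonzero row E).
The gcd is 1, so 25 is invertible mod 44. The last nonzero row gives 4·44 − 7·25 = 1, so t = −7. So 25^(−1) ≡ −7 ≡ 37 (mod 44). Verify: 25 · 37 = 925 ≡ 1 (mod 44). ✓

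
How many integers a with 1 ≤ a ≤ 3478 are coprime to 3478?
The number of a ∈ {1, ..., 3478} with gcd(a, 3478) = 1 is by definition Euler's totient φ(3478). φ is multiplicative, with φ(p^e) = p^e − p^(e−1). Factorise 3478 = 2 · 37 · 47. Then
  φ(3478) = (2 − 1) · (37 − 1) · (47 − 1) = 1 · 36 · 46 = 1656.
So there are 1656 such integers.

Final answer: 1656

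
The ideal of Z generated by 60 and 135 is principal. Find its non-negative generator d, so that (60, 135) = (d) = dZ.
In the PID Z, (a, b) is generated by gcd(a, b). Compute gcd(135, 60) with the extended Euclidean algorithm, tracking rows (r, s, t) with s·135 + t·60 = r:
  row A: (135, 1, 0)   [1·135 + 0·60 = 135]
  row B: (60, 0, 1)   [0·135 + 1·60 = 60]
  135 = 2·60 + 15   → row C = row A − 2·row B = (15, 1, −2)   [check: 1·135 − 2·60 = 15]
  60 = 4·15 + 0   → remainder 0, stop. gcd = 15 (last nonzero row C).
So gcd(60, 135) = 15, with Bézout identity 1·135 − 2·60 = 15. Containment (⊇): the Bézout identity exhibits 15 as an element of (60, 135), giving (15) ⊆ (60, 135). Containment (⊆): since 15 | 60 and 15 | 135 (60 = 15·4, 135 = 15·9), every Z-linear combination of 60 and 135 is divisible by 15, so (60, 135) ⊆ (15). Therefore (60, 135) = (15), d = 15.

Final answer: (60, 135) = (15); d = 15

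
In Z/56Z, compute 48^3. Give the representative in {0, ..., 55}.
48

Use repeated squaring. Binary(3) = 11. Walk through the bits of the exponent 3 left-to-right: at each bit after the leading one, square the running value, then multiply by 48 if the bit is 1 (always reducing mod 56):
  bit 1 = 1 (leading): start with 48.
  bit 2 = 1: square 48^2 = 2304 ≡ 8; bit is 1, so multiply 8·48 = 384 ≡ 48 (mod 56).
Final value: 48^3 ≡ 48 (mod 56).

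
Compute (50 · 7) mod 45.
Reduce the factors first: 50 ≡ 5 (mod 45), so 50 · 7 ≡ 5 · 7 (mod 45). 5 · 7 = 35. Dividing by 45: 35 = 0·45 + 35. So (50 · 7) mod 45 = 35.

Final answer: 35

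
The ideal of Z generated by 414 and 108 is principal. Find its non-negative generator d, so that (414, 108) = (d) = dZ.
(414, 108) = (18); d = 18

In the PID Z, (a, b) is generated by gcd(a, b). Compute gcd(414, 108) with the extended Euclidean algorithm, tracking rows (r, s, t) with s·414 + t·108 = r:
  row A: (414, 1, 0)   [1·414 + 0·108 = 414]
  row B: (108, 0, 1)   [0·414 + 1·108 = 108]
  414 = 3·108 + 90   → row C = row A − 3·row B = (90, 1, −3)   [check: 1·414 − 3·108 = 90]
  108 = 1·90 + 18   → row D = row B − 1·row C = (18, −1, 4)   [check: −1·414 + 4·108 = 18]
  90 = 5·18 + 0   → remainder 0, stop. gcd = 18 (last nonzero row D).
So gcd(414, 108) = 18, with Bézout identity −1·414 + 4·108 = 18. Containment (⊇): the Bézout identity exhibits 18 as an element of (414, 108), giving (18) ⊆ (414, 108). Containment (⊆): since 18 | 414 and 18 | 108 (414 = 18·23, 108 = 18·6), every Z-linear combination of 414 and 108 is divisible by 18, so (414, 108) ⊆ (18). Therefore (414, 108) = (18), d = 18.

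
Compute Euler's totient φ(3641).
φ(3641) = 3300

φ is multiplicative, with φ(p^e) = p^e − p^(e−1). Factorise 3641 = 11 · 331. Then
  φ(3641) = (11 − 1) · (331 − 1) = 10 · 330 = 3300.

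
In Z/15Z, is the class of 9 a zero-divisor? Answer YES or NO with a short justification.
gcd(9, 15) = 3 > 1, so 9 is not a unit in Z/15Z. In Z/nZ every nonzero non-unit is a zero-divisor: explicitly, take b = 15/gcd = 5 ≠ 0 (mod 15); then 9·5 = 45 = 3·15, i.e. 9·5 ≡ 0 (mod 15). So 9 is a zero-divisor.

Final answer: YES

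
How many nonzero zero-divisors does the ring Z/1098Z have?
In Z/1098Z each nonzero element is either a unit (gcd with 1098 is 1) or a zero-divisor (gcd > 1). The number of units is φ(1098): factorise 1098 = 2 · 3^2 · 61, so φ(1098) = (2 − 1) · (3^2 − 3^1) · (61 − 1) = 1 · 6 · 60 = 360. The nonzero elements number 1098 − 1 = 1097. Hence the nonzero zero-divisors number 1097 − 360 = 737.

Final answer: Z/1098Z has 737 nonzero zero-divisors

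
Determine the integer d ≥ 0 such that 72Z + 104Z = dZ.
In the PID Z, (a, b) is generated by gcd(a, b). Compute gcd(104, 72) with the extended Euclidean algorithm, tracking rows (r, s, t) with s·104 + t·72 = r:
  row A: (104, 1, 0)   [1·104 + 0·72 = 104]
  row B: (72, 0, 1)   [0·104 + 1·72 = 72]
  104 = 1·72 + 32   → row C = row A − 1·row B = (32, 1, −1)   [check: 1·104 − 1·72 = 32]
  72 = 2·32 + 8   → row D = row B − 2·row C = (8, −2, 3)   [check: −2·104 + 3·72 = 8]
  32 = 4·8 + 0   → remainder 0, stop. gcd = 8 (last nonzero row D).
So gcd(72, 104) = 8, with Bézout identity −2·104 + 3·72 = 8. Containment (⊇): the Bézout identity exhibits 8 as an element of (72, 104), giving (8) ⊆ (72, 104). Containment (⊆): since 8 | 72 and 8 | 104 (72 = 8·9, 104 = 8·13), every Z-linear combination of 72 and 104 is divisible by 8, so (72, 104) ⊆ (8). Therefore (72, 104) = (8), d = 8.

Final answer: (72, 104) = (8); d = 8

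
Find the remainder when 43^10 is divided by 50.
49

Use repeated squaring. Binary(10) = 1010. Walk through the bits of the exponent 10 left-to-right: at each bit after the leading one, square the running value, then multiply by 43 if the bit is 1 (always reducing mod 50):
  bit 1 = 1 (leading): start with 43.
  bit 2 = 0: square 43^2 = 1849 ≡ 49 (mod 50).
  bit 3 = 1: square 49^2 = 2401 ≡ 1; bit is 1, so multiply 1·43 = 43 (mod 50).
  bit 4 = 0: square 43^2 = 1849 ≡ 49 (mod 50).
Final value: 43^10 ≡ 49 (mod 50).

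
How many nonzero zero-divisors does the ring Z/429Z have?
Z/429Z has 188 nonzero zero-divisors

In Z/429Z each nonzero element is either a unit (gcd with 429 is 1) or a zero-divisor (gcd > 1). The number of units is φ(429): factorise 429 = 3 · 11 · 13, so φ(429) = (3 − 1) · (11 − 1) · (13 − 1) = 2 · 10 · 12 = 240. The nonzero elements number 429 − 1 = 428. Hence the nonzero zero-divisors number 428 − 240 = 188.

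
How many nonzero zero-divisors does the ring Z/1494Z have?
In Z/1494Z each nonzero element is either a unit (gcd with 1494 is 1) or a zero-divisor (gcd > 1). The number of units is φ(1494): factorise 1494 = 2 · 3^2 · 83, so φ(1494) = (2 − 1) · (3^2 − 3^1) · (83 − 1) = 1 · 6 · 82 = 492. The nonzero elements number 1494 − 1 = 1493. Hence the nonzero zero-divisors number 1493 − 492 = 1001.

Final answer: Z/1494Z has 1001 nonzero zero-divisors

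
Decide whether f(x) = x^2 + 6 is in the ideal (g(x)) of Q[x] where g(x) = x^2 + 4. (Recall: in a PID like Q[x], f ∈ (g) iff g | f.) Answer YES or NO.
In Q[x] the ideal (g) consists of all multiples of g, so f ∈ (g) iff g | f, i.e. iff the remainder of f on division by g is 0. Divide f by g (g is monic, so eliminate the leading term of the running remainder at each step):
  leading term x^2: subtract (1)·g(x) = x^2 + 4, leaving 2
The remainder r(x) = 2 ≠ 0 (and deg r < deg g), so g ∤ f, i.e. f ∉ (g).

Final answer: NO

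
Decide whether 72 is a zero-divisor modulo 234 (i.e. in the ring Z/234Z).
gcd(72, 234) = 18 > 1, so 72 is not a unit in Z/234Z. In Z/nZ every nonzero non-unit is a zero-divisor: explicitly, take b = 234/gcd = 13 ≠ 0 (mod 234); then 72·13 = 936 = 4·234, i.e. 72·13 ≡ 0 (mod 234). So 72 is a zero-divisor.

Final answer: YES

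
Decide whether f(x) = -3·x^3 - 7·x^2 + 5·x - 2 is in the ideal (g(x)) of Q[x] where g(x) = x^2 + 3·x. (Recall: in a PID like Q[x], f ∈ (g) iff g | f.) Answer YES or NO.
In Q[x] the ideal (g) consists of all multiples of g, so f ∈ (g) iff g | f, i.e. iff the remainder of f on division by g is 0. Divide f by g (g is monic, so eliminate the leading term of the running remainder at each step):
  leading term -3·x^3: subtract (-3·x)·g(x) = -3·x^3 - 9·x^2, leaving 2·x^2 + 5·x - 2
  leading term 2·x^2: subtract (2)·g(x) = 2·x^2 + 6·x, leaving -x - 2
The remainder r(x) = -x - 2 ≠ 0 (and deg r < deg g), so g ∤ f, i.e. f ∉ (g).

Final answer: NO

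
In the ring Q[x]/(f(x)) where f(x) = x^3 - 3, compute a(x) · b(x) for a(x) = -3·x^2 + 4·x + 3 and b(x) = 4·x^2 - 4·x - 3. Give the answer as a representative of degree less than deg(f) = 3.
First multiply in Q[x] without reducing: a · b = -12·x^4 + 28·x^3 + 5·x^2 - 24·x - 9. Now divide by f(x) = x^3 - 3, eliminating the leading term at each step:
  leading term -12·x^4: subtract (-12·x)·f(x) = -12·x^4 + 36·x, leaving 28·x^3 + 5·x^2 - 60·x - 9
  leading term 28·x^3: subtract (28)·f(x) = 28·x^3 - 84, leaving 5·x^2 - 60·x + 75
The degree is now < 3, so this is the remainder. Hence a · b ≡ 5·x^2 - 60·x + 75 in Q[x]/(f).

Final answer: a · b ≡ 5·x^2 - 60·x + 75 (mod f(x))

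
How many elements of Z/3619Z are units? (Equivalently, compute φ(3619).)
Z/3619Z has φ(3619) = 2760 units

An element a ∈ Z/3619Z is a unit iff gcd(a, 3619) = 1, so the number of units is φ(3619). φ is multiplicative, with φ(p^e) = p^e − p^(e−1). Factorise 3619 = 7 · 11 · 47. Then
  φ(3619) = (7 − 1) · (11 − 1) · (47 − 1) = 6 · 10 · 46 = 2760.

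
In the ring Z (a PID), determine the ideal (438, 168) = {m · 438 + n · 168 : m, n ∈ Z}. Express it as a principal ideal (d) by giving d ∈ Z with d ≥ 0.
(438, 168) = (6); d = 6

In the PID Z, (a, b) is generated by gcd(a, b). Compute gcd(438, 168) with the extended Euclidean algorithm, tracking rows (r, s, t) with s·438 + t·168 = r:
  row A: (438, 1, 0)   [1·438 + 0·168 = 438]
  row B: (168, 0, 1)   [0·438 + 1·168 = 168]
  438 = 2·168 + 102   → row C = row A − 2·row B = (102, 1, −2)   [check: 1·438 − 2·168 = 102]
  168 = 1·102 + 66   → row D = row B − 1·row C = (66, −1, 3)   [check: −1·438 + 3·168 = 66]
  102 = 1·66 + 36   → row E = row C − 1·row D = (36, 2, −5)   [check: 2·438 − 5·168 = 36]
  66 = 1·36 + 30   → row F = row D − 1·row E = (30, −3, 8)   [check: −3·438 + 8·168 = 30]
  36 = 1·30 + 6   → row G = row E − 1·row F = (6, 5, −13)   [check: 5·438 − 13·168 = 6]
  30 = 5·6 + 0   → remainder 0, stop. gcd = 6 (last nonzero row G).
So gcd(438, 168) = 6, with Bézout identity 5·438 − 13·168 = 6. Containment (⊇): the Bézout identity exhibits 6 as an element of (438, 168), giving (6) ⊆ (438, 168). Containment (⊆): since 6 | 438 and 6 | 168 (438 = 6·73, 168 = 6·28), every Z-linear combination of 438 and 168 is divisible by 6, so (438, 168) ⊆ (6). Therefore (438, 168) = (6), d = 6.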